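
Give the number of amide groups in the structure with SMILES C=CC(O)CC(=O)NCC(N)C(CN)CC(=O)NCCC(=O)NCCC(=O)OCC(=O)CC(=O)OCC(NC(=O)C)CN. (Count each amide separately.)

Taking each segment in turn:
  CH2=CH: C=C double bond → alkene.
  CH(OH): –OH on an sp³ carbon → alcohol (secondary).
  CH2CONHCH2: –C(=O)–N– linkage → amide (the N is not an amine).
  CH(NH2): –NH2 on an sp³ carbon with no adjacent C=O → amine.
  CH(CH2NH2): pendant –CH2NH2: N on sp³ C, no adjacent C=O → amine.
  CH2CONHCH2: –C(=O)–N– linkage → amide (the N is not an amine).
  CH2CONHCH2: –C(=O)–N– linkage → amide (the N is not an amine).
  CH2COOCH2: –C(=O)–O–C with C on the carbonyl side → ester.
  CO: –C(=O)– with carbon on both sides → ketone.
  CH2COOCH2: –C(=O)–O–C with C on the carbonyl side → ester.
  CH(NHCOCH3): pendant –NHC(=O)CH3: N bonded to a carbonyl → amide (not amine).
  CH2NH2: –NH2 on an sp³ carbon with no adjacent C=O → amine.
Amide appears at: CH2CONHCH2, CH2CONHCH2, CH2CONHCH2, CH(NHCOCH3) → 4.

4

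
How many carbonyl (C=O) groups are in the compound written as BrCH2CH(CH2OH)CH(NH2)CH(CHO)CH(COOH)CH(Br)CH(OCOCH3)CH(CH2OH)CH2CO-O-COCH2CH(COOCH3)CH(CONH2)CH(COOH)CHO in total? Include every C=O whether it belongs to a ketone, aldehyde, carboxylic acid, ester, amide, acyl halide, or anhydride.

9

CH(CHO): aldehyde, 1 C=O (running total 1).
CH(COOH): carboxylic acid, 1 C=O (running total 2).
CH(OCOCH3): ester, 1 C=O (running total 3).
CH2CO-O-COCH2: anhydride, 2 C=O (running total 5).
CH(COOCH3): ester, 1 C=O (running total 6).
CH(CONH2): amide, 1 C=O (running total 7).
CH(COOH): carboxylic acid, 1 C=O (running total 8).
CHO: aldehyde, 1 C=O (running total 9).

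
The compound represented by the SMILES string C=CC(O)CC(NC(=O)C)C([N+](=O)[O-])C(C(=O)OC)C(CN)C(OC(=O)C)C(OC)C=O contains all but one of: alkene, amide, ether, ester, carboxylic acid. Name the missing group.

alkene: present (CH2=CH — C=C double bond → alkene).
ester: present (CH(COOCH3) — pendant –COOCH3: carbonyl C bonded to C and –OCH3 → ester).
ether: present (CH(OCH3) — pendant –OCH3: C–O–C with sp³ C, no adjacent C=O → ether).
amide: present (CH(NHCOCH3) — pendant –NHC(=O)CH3: N bonded to a carbonyl → amide (not amine)).
carboxylic acid: absent. In each of CH(COOCH3) and CH(OCOCH3), the acyl oxygen is bonded to carbon (–O–C), not to H, so this is an ester. In CH(NHCOCH3), the carbonyl is bonded to nitrogen, not to –OH; that is an amide.

carboxylic acid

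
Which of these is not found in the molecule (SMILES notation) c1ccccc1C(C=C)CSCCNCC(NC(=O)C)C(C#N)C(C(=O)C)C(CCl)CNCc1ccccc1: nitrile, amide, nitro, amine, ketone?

amine: present (CH2NHCH2 — C–N–C with sp³ carbons and no adjacent C=O → amine (secondary)).
amide: present (CH(NHCOCH3) — pendant –NHC(=O)CH3: N bonded to a carbonyl → amide (not amine)).
nitrile: present (CH(CN) — pendant –C≡N: nitrile).
ketone: present (CH(COCH3) — pendant –COCH3: carbonyl C bonded to two carbons → ketone).
nitro: no segment matches this pattern.

nitro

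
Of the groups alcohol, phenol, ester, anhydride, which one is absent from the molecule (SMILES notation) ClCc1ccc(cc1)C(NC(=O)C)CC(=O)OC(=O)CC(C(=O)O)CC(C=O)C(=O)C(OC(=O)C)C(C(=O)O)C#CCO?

phenol

alcohol: present (CH2OH — –OH on an sp³ carbon → alcohol).
anhydride: present (CH2CO-O-COCH2 — two acyl groups sharing one oxygen, –C(=O)–O–C(=O)– → anhydride).
ester: present (CH(OCOCH3) — pendant –OC(=O)CH3: an acyloxy group → ester).
phenol: absent. In CH2OH, the –OH is on an sp³ carbon, not on an aromatic ring, so it is an alcohol.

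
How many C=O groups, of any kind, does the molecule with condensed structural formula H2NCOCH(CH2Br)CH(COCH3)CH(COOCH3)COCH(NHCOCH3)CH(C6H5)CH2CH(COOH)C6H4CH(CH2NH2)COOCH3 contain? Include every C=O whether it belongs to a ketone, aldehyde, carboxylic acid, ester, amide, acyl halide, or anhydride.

H2NCO: amide, 1 C=O (running total 1).
CH(COCH3): ketone, 1 C=O (running total 2).
CH(COOCH3): ester, 1 C=O (running total 3).
CO: ketone, 1 C=O (running total 4).
CH(NHCOCH3): amide, 1 C=O (running total 5).
CH(COOH): carboxylic acid, 1 C=O (running total 6).
COOCH3: ester, 1 C=O (running total 7).

7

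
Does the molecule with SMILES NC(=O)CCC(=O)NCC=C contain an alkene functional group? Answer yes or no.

–C(=O)NH2: carbonyl C bonded to C and to N → amide (the N is not a separate amine).
–C(=O)–N– linkage → amide (the N is not an amine).
C=C double bond → alkene.
The CH=CH2 segment supplies the alkene: C=C double bond → alkene.

yes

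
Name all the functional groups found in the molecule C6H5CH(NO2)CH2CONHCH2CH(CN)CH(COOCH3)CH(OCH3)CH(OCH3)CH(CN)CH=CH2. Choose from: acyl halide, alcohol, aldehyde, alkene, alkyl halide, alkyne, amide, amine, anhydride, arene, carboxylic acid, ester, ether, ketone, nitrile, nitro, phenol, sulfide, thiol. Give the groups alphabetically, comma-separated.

Taking each segment in turn:
  C6H5: C6H5– phenyl ring → arene.
  CH(NO2): –NO2 on an sp³ carbon → nitro (the N=O is not a carbonyl).
  CH2CONHCH2: –C(=O)–N– linkage → amide (the N is not an amine).
  CH(CN): pendant –C≡N: nitrile.
  CH(COOCH3): pendant –COOCH3: carbonyl C bonded to C and –OCH3 → ester.
  CH(OCH3): pendant –OCH3: C–O–C with sp³ C, no adjacent C=O → ether.
  CH(OCH3): pendant –OCH3: C–O–C with sp³ C, no adjacent C=O → ether.
  CH(CN): pendant –C≡N: nitrile.
  CH=CH2: C=C double bond → alkene.

alkene, amide, arene, ester, ether, nitrile, nitro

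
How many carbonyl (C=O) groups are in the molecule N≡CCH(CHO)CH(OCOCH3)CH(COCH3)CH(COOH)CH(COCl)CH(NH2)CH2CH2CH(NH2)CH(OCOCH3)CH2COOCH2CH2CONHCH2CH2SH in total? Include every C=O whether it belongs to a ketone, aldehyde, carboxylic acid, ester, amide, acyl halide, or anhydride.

8

CH(CHO): aldehyde, 1 C=O (running total 1).
CH(OCOCH3): ester, 1 C=O (running total 2).
CH(COCH3): ketone, 1 C=O (running total 3).
CH(COOH): carboxylic acid, 1 C=O (running total 4).
CH(COCl): acyl halide, 1 C=O (running total 5).
CH(OCOCH3): ester, 1 C=O (running total 6).
CH2COOCH2: ester, 1 C=O (running total 7).
CH2CONHCH2: amide, 1 C=O (running total 8).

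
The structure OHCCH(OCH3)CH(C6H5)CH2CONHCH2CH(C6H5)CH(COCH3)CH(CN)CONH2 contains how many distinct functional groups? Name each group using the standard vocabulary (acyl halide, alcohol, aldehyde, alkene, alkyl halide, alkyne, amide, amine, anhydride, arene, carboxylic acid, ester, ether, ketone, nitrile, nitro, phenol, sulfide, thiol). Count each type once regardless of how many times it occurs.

Working along the chain:
  OHC: terminal –CHO: carbonyl C bonded to H and C → aldehyde.
  CH(OCH3): pendant –OCH3: C–O–C with sp³ C, no adjacent C=O → ether.
  CH(C6H5): pendant –C6H5: benzene ring → arene.
  CH2CONHCH2: –C(=O)–N– linkage → amide (the N is not an amine).
  CH(C6H5): pendant –C6H5: benzene ring → arene.
  CH(COCH3): pendant –COCH3: carbonyl C bonded to two carbons → ketone.
  CH(CN): pendant –C≡N: nitrile.
  CONH2: –C(=O)NH2: carbonyl C bonded to C and to N → amide (the N is not a separate amine).
Distinct types present: aldehyde, amide, arene, ether, ketone, nitrile.

6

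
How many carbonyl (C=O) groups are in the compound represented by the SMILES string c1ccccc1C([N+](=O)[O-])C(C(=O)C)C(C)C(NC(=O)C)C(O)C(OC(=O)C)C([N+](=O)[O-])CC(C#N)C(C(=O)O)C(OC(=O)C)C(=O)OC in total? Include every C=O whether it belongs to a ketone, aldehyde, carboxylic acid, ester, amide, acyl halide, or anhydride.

6

CH(COCH3): ketone, 1 C=O (running total 1).
CH(NHCOCH3): amide, 1 C=O (running total 2).
CH(OCOCH3): ester, 1 C=O (running total 3).
CH(COOH): carboxylic acid, 1 C=O (running total 4).
CH(OCOCH3): ester, 1 C=O (running total 5).
COOCH3: ester, 1 C=O (running total 6).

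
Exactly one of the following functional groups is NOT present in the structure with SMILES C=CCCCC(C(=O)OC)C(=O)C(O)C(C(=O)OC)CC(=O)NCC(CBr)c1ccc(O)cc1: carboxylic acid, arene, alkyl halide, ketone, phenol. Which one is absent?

carboxylic acid

arene: present (C6H4OH — –OH attached directly to an aromatic ring → phenol (not alcohol); the ring itself is an arene).
alkyl halide: present (CH(CH2Br) — pendant –CH2X: halogen on sp³ carbon → alkyl halide).
ketone: present (CO — –C(=O)– with carbon on both sides → ketone).
phenol: present (C6H4OH — –OH attached directly to an aromatic ring → phenol (not alcohol); the ring itself is an arene).
carboxylic acid: absent. In CH(COOCH3), the acyl oxygen is bonded to carbon (–O–C), not to H, so this is an ester. In CH2CONHCH2, the carbonyl is bonded to nitrogen, not to –OH; that is an amide.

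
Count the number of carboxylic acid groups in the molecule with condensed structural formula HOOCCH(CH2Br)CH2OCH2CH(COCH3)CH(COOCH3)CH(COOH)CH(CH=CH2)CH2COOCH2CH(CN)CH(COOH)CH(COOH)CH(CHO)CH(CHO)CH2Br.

Reading the structure from left to right:
  HOOC: –COOH: carbonyl C bonded to –OH and C → carboxylic acid (the –OH is not a separate alcohol).
  CH(CH2Br): pendant –CH2X: halogen on sp³ carbon → alkyl halide.
  CH2OCH2: C–O–C with sp³ carbons on both sides and no adjacent C=O → ether.
  CH(COCH3): pendant –COCH3: carbonyl C bonded to two carbons → ketone.
  CH(COOCH3): pendant –COOCH3: carbonyl C bonded to C and –OCH3 → ester.
  CH(COOH): pendant –COOH: carbonyl C bonded to C and –OH → carboxylic acid.
  CH(CH=CH2): pendant –CH=CH2: C=C double bond → alkene.
  CH2COOCH2: –C(=O)–O–C with C on the carbonyl side → ester.
  CH(CN): pendant –C≡N: nitrile.
  CH(COOH): pendant –COOH: carbonyl C bonded to C and –OH → carboxylic acid.
  CH(COOH): pendant –COOH: carbonyl C bonded to C and –OH → carboxylic acid.
  CH(CHO): pendant –CHO: carbonyl C bonded to C and H → aldehyde.
  CH(CHO): pendant –CHO: carbonyl C bonded to C and H → aldehyde.
  CH2Br: halogen on an sp³ carbon → alkyl halide.
Carboxylic acid appears at: HOOC, CH(COOH), CH(COOH), CH(COOH) → 4.

4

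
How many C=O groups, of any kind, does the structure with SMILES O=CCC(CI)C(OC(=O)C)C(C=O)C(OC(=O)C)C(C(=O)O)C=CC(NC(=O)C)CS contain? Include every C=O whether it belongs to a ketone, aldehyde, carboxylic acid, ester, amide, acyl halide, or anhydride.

6

OHC: aldehyde, 1 C=O (running total 1).
CH(OCOCH3): ester, 1 C=O (running total 2).
CH(CHO): aldehyde, 1 C=O (running total 3).
CH(OCOCH3): ester, 1 C=O (running total 4).
CH(COOH): carboxylic acid, 1 C=O (running total 5).
CH(NHCOCH3): amide, 1 C=O (running total 6).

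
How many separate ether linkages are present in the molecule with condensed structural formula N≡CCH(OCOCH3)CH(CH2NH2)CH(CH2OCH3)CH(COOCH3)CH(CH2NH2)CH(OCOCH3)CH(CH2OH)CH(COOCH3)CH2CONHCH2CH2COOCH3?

1

Taking each segment in turn:
  N≡C: N≡C–: carbon triple-bonded to nitrogen → nitrile.
  CH(OCOCH3): pendant –OC(=O)CH3: an acyloxy group → ester.
  CH(CH2NH2): pendant –CH2NH2: N on sp³ C, no adjacent C=O → amine.
  CH(CH2OCH3): pendant –CH2OCH3: C–O–C linkage → ether.
  CH(COOCH3): pendant –COOCH3: carbonyl C bonded to C and –OCH3 → ester.
  CH(CH2NH2): pendant –CH2NH2: N on sp³ C, no adjacent C=O → amine.
  CH(OCOCH3): pendant –OC(=O)CH3: an acyloxy group → ester.
  CH(CH2OH): pendant –CH2OH on an sp³ backbone C → alcohol.
  CH(COOCH3): pendant –COOCH3: carbonyl C bonded to C and –OCH3 → ester.
  CH2CONHCH2: –C(=O)–N– linkage → amide (the N is not an amine).
  COOCH3: –C(=O)OCH3: carbonyl C bonded to C and to –OCH3 → ester (not ketone + ether).
Ether appears at: CH(CH2OCH3) → 1.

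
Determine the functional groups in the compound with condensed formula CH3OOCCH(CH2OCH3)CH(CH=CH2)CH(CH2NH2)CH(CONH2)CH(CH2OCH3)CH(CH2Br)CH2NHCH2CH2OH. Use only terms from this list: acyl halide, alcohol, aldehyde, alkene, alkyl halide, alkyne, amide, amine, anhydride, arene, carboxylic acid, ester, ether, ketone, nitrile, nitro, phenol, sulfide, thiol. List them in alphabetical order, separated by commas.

Reading the structure from left to right:
  CH3OOC: CH3O–C(=O)–: carbonyl C bonded to C and to –OCH3 → ester (not ketone + ether).
  CH(CH2OCH3): pendant –CH2OCH3: C–O–C linkage → ether.
  CH(CH=CH2): pendant –CH=CH2: C=C double bond → alkene.
  CH(CH2NH2): pendant –CH2NH2: N on sp³ C, no adjacent C=O → amine.
  CH(CONH2): pendant –CONH2: carbonyl C bonded to C and N → amide.
  CH(CH2OCH3): pendant –CH2OCH3: C–O–C linkage → ether.
  CH(CH2Br): pendant –CH2X: halogen on sp³ carbon → alkyl halide.
  CH2NHCH2: C–N–C with sp³ carbons and no adjacent C=O → amine (secondary).
  CH2OH: –OH on an sp³ carbon → alcohol.

alcohol, alkene, alkyl halide, amide, amine, ester, ether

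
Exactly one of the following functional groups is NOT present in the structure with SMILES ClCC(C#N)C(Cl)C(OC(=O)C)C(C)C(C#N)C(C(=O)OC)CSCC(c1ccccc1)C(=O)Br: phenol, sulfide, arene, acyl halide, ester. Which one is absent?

ester: present (CH(OCOCH3) — pendant –OC(=O)CH3: an acyloxy group → ester).
arene: present (CH(C6H5) — pendant –C6H5: benzene ring → arene).
sulfide: present (CH2SCH2 — C–S–C linkage → sulfide (thioether)).
acyl halide: present (COBr — –C(=O)Br: carbonyl C bonded to C and to a halogen → acyl halide (not alkyl halide)).
phenol: no segment matches this pattern.

phenol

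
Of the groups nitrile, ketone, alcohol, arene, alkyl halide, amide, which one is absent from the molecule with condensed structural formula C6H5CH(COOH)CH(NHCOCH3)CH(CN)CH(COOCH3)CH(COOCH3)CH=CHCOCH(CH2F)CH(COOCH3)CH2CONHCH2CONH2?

nitrile: present (CH(CN) — pendant –C≡N: nitrile).
alkyl halide: present (CH(CH2F) — pendant –CH2X: halogen on sp³ carbon → alkyl halide).
ketone: present (CO — –C(=O)– with carbon on both sides → ketone).
arene: present (C6H5 — C6H5– phenyl ring → arene).
amide: present (CH(NHCOCH3) — pendant –NHC(=O)CH3: N bonded to a carbonyl → amide (not amine)).
alcohol: absent. In CH(COOH), the –OH sits on a carbonyl carbon, making it part of a carboxylic acid, not an alcohol.

alcohol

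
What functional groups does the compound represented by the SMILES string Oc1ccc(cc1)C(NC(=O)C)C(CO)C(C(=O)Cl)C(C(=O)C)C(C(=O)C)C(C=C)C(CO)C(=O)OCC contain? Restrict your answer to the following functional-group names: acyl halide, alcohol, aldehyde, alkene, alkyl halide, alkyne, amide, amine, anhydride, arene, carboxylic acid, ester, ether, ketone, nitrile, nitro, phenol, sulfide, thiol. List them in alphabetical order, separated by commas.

Taking each segment in turn:
  HOC6H4: –OH attached directly to an aromatic ring → phenol (not alcohol); the ring itself is an arene.
  CH(NHCOCH3): pendant –NHC(=O)CH3: N bonded to a carbonyl → amide (not amine).
  CH(CH2OH): pendant –CH2OH on an sp³ backbone C → alcohol.
  CH(COCl): pendant –C(=O)X: carbonyl C bonded to C and halogen → acyl halide.
  CH(COCH3): pendant –COCH3: carbonyl C bonded to two carbons → ketone.
  CH(COCH3): pendant –COCH3: carbonyl C bonded to two carbons → ketone.
  CH(CH=CH2): pendant –CH=CH2: C=C double bond → alkene.
  CH(CH2OH): pendant –CH2OH on an sp³ backbone C → alcohol.
  COOCH2CH3: –C(=O)OCH2CH3: carbonyl C bonded to C and to –OEt → ester.

acyl halide, alcohol, alkene, amide, arene, ester, ketone, phenol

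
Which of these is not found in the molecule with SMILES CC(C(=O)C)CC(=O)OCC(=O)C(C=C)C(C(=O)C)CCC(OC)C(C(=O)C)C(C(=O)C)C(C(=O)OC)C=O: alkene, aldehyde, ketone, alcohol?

alkene: present (CH(CH=CH2) — pendant –CH=CH2: C=C double bond → alkene).
ketone: present (CH(COCH3) — pendant –COCH3: carbonyl C bonded to two carbons → ketone).
aldehyde: present (CHO — terminal –CHO: carbonyl C bonded to H and C → aldehyde).
alcohol: no segment matches this pattern.

alcohol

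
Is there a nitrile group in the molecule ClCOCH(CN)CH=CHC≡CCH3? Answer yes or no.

–C(=O)Cl: carbonyl C bonded to C and to a halogen → acyl halide (not alkyl halide).
pendant –C≡N: nitrile.
C=C double bond → alkene.
C≡C triple bond → alkyne.
The CH(CN) segment supplies the nitrile: pendant –C≡N: nitrile.

yes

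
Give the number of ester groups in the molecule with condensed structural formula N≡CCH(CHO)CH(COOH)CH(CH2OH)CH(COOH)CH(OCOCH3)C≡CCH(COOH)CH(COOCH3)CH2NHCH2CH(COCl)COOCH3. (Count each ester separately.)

Working along the chain:
  N≡C: N≡C–: carbon triple-bonded to nitrogen → nitrile.
  CH(CHO): pendant –CHO: carbonyl C bonded to C and H → aldehyde.
  CH(COOH): pendant –COOH: carbonyl C bonded to C and –OH → carboxylic acid.
  CH(CH2OH): pendant –CH2OH on an sp³ backbone C → alcohol.
  CH(COOH): pendant –COOH: carbonyl C bonded to C and –OH → carboxylic acid.
  CH(OCOCH3): pendant –OC(=O)CH3: an acyloxy group → ester.
  C≡C: C≡C triple bond → alkyne.
  CH(COOH): pendant –COOH: carbonyl C bonded to C and –OH → carboxylic acid.
  CH(COOCH3): pendant –COOCH3: carbonyl C bonded to C and –OCH3 → ester.
  CH2NHCH2: C–N–C with sp³ carbons and no adjacent C=O → amine (secondary).
  CH(COCl): pendant –C(=O)X: carbonyl C bonded to C and halogen → acyl halide.
  COOCH3: –C(=O)OCH3: carbonyl C bonded to C and to –OCH3 → ester (not ketone + ether).
Ester appears at: CH(OCOCH3), CH(COOCH3), COOCH3 → 3.

3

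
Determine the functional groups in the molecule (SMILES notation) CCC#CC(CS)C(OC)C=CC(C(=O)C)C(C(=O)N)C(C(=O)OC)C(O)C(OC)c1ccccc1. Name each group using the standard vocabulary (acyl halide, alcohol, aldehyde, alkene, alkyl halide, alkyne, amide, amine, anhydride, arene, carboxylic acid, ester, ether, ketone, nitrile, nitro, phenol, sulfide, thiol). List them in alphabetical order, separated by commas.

alcohol, alkene, alkyne, amide, arene, ester, ether, ketone, thiol

C≡C triple bond → alkyne.
pendant –CH2SH → thiol.
pendant –OCH3: C–O–C with sp³ C, no adjacent C=O → ether.
C=C double bond → alkene.
pendant –COCH3: carbonyl C bonded to two carbons → ketone.
pendant –CONH2: carbonyl C bonded to C and N → amide.
pendant –COOCH3: carbonyl C bonded to C and –OCH3 → ester.
–OH on an sp³ carbon → alcohol (secondary).
pendant –OCH3: C–O–C with sp³ C, no adjacent C=O → ether.
–C6H5 phenyl ring → arene.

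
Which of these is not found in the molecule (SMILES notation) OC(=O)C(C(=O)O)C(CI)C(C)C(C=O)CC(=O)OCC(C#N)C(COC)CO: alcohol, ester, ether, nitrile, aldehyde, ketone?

ketone

ether: present (CH(CH2OCH3) — pendant –CH2OCH3: C–O–C linkage → ether).
alcohol: present (CH2OH — –OH on an sp³ carbon → alcohol).
nitrile: present (CH(CN) — pendant –C≡N: nitrile).
ester: present (CH2COOCH2 — –C(=O)–O–C with C on the carbonyl side → ester).
aldehyde: present (CH(CHO) — pendant –CHO: carbonyl C bonded to C and H → aldehyde).
ketone: absent. In CH2COOCH2, the C=O is bonded to an –O–C group, which defines an ester, not a ketone. In each of HOOC and CH(COOH), the C=O bears an –OH, making it a carboxylic acid rather than a ketone. In CH(CHO), the carbonyl carbon carries an H, so it is an aldehyde, not a ketone.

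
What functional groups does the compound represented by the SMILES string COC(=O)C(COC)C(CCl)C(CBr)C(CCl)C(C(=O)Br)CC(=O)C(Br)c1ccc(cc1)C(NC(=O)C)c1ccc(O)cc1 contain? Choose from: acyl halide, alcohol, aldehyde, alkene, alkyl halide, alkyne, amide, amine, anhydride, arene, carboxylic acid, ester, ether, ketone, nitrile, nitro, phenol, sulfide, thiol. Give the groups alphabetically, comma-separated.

Reading the structure from left to right:
  CH3OOC: CH3O–C(=O)–: carbonyl C bonded to C and to –OCH3 → ester (not ketone + ether).
  CH(CH2OCH3): pendant –CH2OCH3: C–O–C linkage → ether.
  CH(CH2Cl): pendant –CH2X: halogen on sp³ carbon → alkyl halide.
  CH(CH2Br): pendant –CH2X: halogen on sp³ carbon → alkyl halide.
  CH(CH2Cl): pendant –CH2X: halogen on sp³ carbon → alkyl halide.
  CH(COBr): pendant –C(=O)X: carbonyl C bonded to C and halogen → acyl halide.
  CO: –C(=O)– with carbon on both sides → ketone.
  CH(Br): halogen on an sp³ carbon → alkyl halide.
  C6H4: para-disubstituted benzene ring → arene.
  CH(NHCOCH3): pendant –NHC(=O)CH3: N bonded to a carbonyl → amide (not amine).
  C6H4OH: –OH attached directly to an aromatic ring → phenol (not alcohol); the ring itself is an arene.

acyl halide, alkyl halide, amide, arene, ester, ether, ketone, phenol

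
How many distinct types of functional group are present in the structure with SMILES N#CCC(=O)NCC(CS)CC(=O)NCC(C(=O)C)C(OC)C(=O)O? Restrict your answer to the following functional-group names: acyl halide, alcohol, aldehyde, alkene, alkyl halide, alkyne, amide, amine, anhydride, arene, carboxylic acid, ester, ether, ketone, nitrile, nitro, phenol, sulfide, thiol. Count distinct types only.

N≡C–: carbon triple-bonded to nitrogen → nitrile.
–C(=O)–N– linkage → amide (the N is not an amine).
pendant –CH2SH → thiol.
–C(=O)–N– linkage → amide (the N is not an amine).
pendant –COCH3: carbonyl C bonded to two carbons → ketone.
pendant –OCH3: C–O–C with sp³ C, no adjacent C=O → ether.
–COOH: carbonyl C bonded to –OH and C → carboxylic acid (the –OH is not a separate alcohol).
Distinct types present: amide, carboxylic acid, ether, ketone, nitrile, thiol.

6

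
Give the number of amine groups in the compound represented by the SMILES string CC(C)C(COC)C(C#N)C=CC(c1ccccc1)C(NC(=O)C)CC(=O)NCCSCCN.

Reading the structure from left to right:
  CH(CH2OCH3): pendant –CH2OCH3: C–O–C linkage → ether.
  CH(CN): pendant –C≡N: nitrile.
  CH=CH: C=C double bond → alkene.
  CH(C6H5): pendant –C6H5: benzene ring → arene.
  CH(NHCOCH3): pendant –NHC(=O)CH3: N bonded to a carbonyl → amide (not amine).
  CH2CONHCH2: –C(=O)–N– linkage → amide (the N is not an amine).
  CH2SCH2: C–S–C linkage → sulfide (thioether).
  CH2NH2: –NH2 on an sp³ carbon with no adjacent C=O → amine.
Amine appears at: CH2NH2 → 1.

1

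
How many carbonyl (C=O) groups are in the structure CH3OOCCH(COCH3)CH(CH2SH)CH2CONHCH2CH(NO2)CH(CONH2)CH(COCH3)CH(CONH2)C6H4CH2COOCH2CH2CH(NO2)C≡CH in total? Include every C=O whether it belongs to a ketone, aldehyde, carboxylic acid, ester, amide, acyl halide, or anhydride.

7

CH3OOC: ester, 1 C=O (running total 1).
CH(COCH3): ketone, 1 C=O (running total 2).
CH2CONHCH2: amide, 1 C=O (running total 3).
CH(CONH2): amide, 1 C=O (running total 4).
CH(COCH3): ketone, 1 C=O (running total 5).
CH(CONH2): amide, 1 C=O (running total 6).
CH2COOCH2: ester, 1 C=O (running total 7).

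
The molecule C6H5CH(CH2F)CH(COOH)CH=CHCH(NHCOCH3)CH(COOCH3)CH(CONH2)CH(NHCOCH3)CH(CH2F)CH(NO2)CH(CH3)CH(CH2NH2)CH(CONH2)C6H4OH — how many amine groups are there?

C6H5– phenyl ring → arene.
pendant –CH2X: halogen on sp³ carbon → alkyl halide.
pendant –COOH: carbonyl C bonded to C and –OH → carboxylic acid.
C=C double bond → alkene.
pendant –NHC(=O)CH3: N bonded to a carbonyl → amide (not amine).
pendant –COOCH3: carbonyl C bonded to C and –OCH3 → ester.
pendant –CONH2: carbonyl C bonded to C and N → amide.
pendant –NHC(=O)CH3: N bonded to a carbonyl → amide (not amine).
pendant –CH2X: halogen on sp³ carbon → alkyl halide.
–NO2 on an sp³ carbon → nitro (the N=O is not a carbonyl).
pendant –CH2NH2: N on sp³ C, no adjacent C=O → amine.
pendant –CONH2: carbonyl C bonded to C and N → amide.
–OH attached directly to an aromatic ring → phenol (not alcohol); the ring itself is an arene.
Amine appears at: CH(CH2NH2) → 1.

1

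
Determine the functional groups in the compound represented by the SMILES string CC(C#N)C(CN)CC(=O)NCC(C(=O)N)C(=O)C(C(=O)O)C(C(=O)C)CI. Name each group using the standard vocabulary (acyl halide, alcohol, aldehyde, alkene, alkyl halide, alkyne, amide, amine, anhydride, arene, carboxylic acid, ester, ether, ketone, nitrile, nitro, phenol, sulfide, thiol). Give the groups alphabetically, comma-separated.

pendant –C≡N: nitrile.
pendant –CH2NH2: N on sp³ C, no adjacent C=O → amine.
–C(=O)–N– linkage → amide (the N is not an amine).
pendant –CONH2: carbonyl C bonded to C and N → amide.
–C(=O)– with carbon on both sides → ketone.
pendant –COOH: carbonyl C bonded to C and –OH → carboxylic acid.
pendant –COCH3: carbonyl C bonded to two carbons → ketone.
halogen on an sp³ carbon → alkyl halide.

alkyl halide, amide, amine, carboxylic acid, ketone, nitrile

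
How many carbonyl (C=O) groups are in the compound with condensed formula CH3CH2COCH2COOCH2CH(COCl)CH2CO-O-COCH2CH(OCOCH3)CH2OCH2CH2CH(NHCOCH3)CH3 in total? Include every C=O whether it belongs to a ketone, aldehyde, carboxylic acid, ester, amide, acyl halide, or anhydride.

CO: ketone, 1 C=O (running total 1).
CH2COOCH2: ester, 1 C=O (running total 2).
CH(COCl): acyl halide, 1 C=O (running total 3).
CH2CO-O-COCH2: anhydride, 2 C=O (running total 5).
CH(OCOCH3): ester, 1 C=O (running total 6).
CH(NHCOCH3): amide, 1 C=O (running total 7).

7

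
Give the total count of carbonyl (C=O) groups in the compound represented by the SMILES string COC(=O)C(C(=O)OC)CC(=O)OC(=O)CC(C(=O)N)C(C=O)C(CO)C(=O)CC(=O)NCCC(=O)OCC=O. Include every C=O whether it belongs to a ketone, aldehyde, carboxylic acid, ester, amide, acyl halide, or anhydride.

CH3OOC: ester, 1 C=O (running total 1).
CH(COOCH3): ester, 1 C=O (running total 2).
CH2CO-O-COCH2: anhydride, 2 C=O (running total 4).
CH(CONH2): amide, 1 C=O (running total 5).
CH(CHO): aldehyde, 1 C=O (running total 6).
CO: ketone, 1 C=O (running total 7).
CH2CONHCH2: amide, 1 C=O (running total 8).
CH2COOCH2: ester, 1 C=O (running total 9).
CHO: aldehyde, 1 C=O (running total 10).

10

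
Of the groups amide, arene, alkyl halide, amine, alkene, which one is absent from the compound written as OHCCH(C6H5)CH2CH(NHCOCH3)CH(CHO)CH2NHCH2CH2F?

alkene

alkyl halide: present (CH2F — halogen on an sp³ carbon → alkyl halide).
amine: present (CH2NHCH2 — C–N–C with sp³ carbons and no adjacent C=O → amine (secondary)).
amide: present (CH(NHCOCH3) — pendant –NHC(=O)CH3: N bonded to a carbonyl → amide (not amine)).
arene: present (CH(C6H5) — pendant –C6H5: benzene ring → arene).
alkene: absent. In CH(C6H5), the C=C units are part of an aromatic ring, which is an arene, not an isolated alkene.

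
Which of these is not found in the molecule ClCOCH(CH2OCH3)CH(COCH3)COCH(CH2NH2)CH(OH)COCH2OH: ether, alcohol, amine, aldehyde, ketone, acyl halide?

amine: present (CH(CH2NH2) — pendant –CH2NH2: N on sp³ C, no adjacent C=O → amine).
ketone: present (CH(COCH3) — pendant –COCH3: carbonyl C bonded to two carbons → ketone).
ether: present (CH(CH2OCH3) — pendant –CH2OCH3: C–O–C linkage → ether).
acyl halide: present (ClCO — –C(=O)Cl: carbonyl C bonded to C and to a halogen → acyl halide (not alkyl halide)).
alcohol: present (CH(OH) — –OH on an sp³ carbon → alcohol (secondary)).
aldehyde: absent. In each of CH(COCH3) and CO, the carbonyl carbon is bonded to two carbons, so it is a ketone, not an aldehyde.

aldehyde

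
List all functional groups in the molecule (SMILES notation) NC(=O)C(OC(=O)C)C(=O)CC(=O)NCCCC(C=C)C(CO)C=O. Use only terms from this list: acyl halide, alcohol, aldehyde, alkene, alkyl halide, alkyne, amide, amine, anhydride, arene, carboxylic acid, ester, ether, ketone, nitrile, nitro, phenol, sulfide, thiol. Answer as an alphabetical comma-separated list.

–C(=O)NH2: carbonyl C bonded to C and to N → amide (the N is not a separate amine).
pendant –OC(=O)CH3: an acyloxy group → ester.
–C(=O)– with carbon on both sides → ketone.
–C(=O)–N– linkage → amide (the N is not an amine).
pendant –CH=CH2: C=C double bond → alkene.
pendant –CH2OH on an sp³ backbone C → alcohol.
terminal –CHO: carbonyl C bonded to H and C → aldehyde.

alcohol, aldehyde, alkene, amide, ester, ketone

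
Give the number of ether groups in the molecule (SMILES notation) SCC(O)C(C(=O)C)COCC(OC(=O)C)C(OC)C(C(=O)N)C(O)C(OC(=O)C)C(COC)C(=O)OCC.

–SH on an sp³ carbon → thiol.
–OH on an sp³ carbon → alcohol (secondary).
pendant –COCH3: carbonyl C bonded to two carbons → ketone.
C–O–C with sp³ carbons on both sides and no adjacent C=O → ether.
pendant –OC(=O)CH3: an acyloxy group → ester.
pendant –OCH3: C–O–C with sp³ C, no adjacent C=O → ether.
pendant –CONH2: carbonyl C bonded to C and N → amide.
–OH on an sp³ carbon → alcohol (secondary).
pendant –OC(=O)CH3: an acyloxy group → ester.
pendant –CH2OCH3: C–O–C linkage → ether.
–C(=O)OCH2CH3: carbonyl C bonded to C and to –OEt → ester.
Ether appears at: CH2OCH2, CH(OCH3), CH(CH2OCH3) → 3.

3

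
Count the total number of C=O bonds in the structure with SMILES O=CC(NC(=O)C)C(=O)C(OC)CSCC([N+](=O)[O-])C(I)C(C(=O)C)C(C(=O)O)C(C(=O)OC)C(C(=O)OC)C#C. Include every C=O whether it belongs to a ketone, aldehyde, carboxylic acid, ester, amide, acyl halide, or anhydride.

7

OHC: aldehyde, 1 C=O (running total 1).
CH(NHCOCH3): amide, 1 C=O (running total 2).
CO: ketone, 1 C=O (running total 3).
CH(COCH3): ketone, 1 C=O (running total 4).
CH(COOH): carboxylic acid, 1 C=O (running total 5).
CH(COOCH3): ester, 1 C=O (running total 6).
CH(COOCH3): ester, 1 C=O (running total 7).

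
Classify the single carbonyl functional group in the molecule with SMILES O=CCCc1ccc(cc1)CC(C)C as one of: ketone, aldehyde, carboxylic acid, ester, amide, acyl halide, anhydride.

The carbonyl is in the OHC segment: terminal –CHO: carbonyl C bonded to H and C → aldehyde.

aldehyde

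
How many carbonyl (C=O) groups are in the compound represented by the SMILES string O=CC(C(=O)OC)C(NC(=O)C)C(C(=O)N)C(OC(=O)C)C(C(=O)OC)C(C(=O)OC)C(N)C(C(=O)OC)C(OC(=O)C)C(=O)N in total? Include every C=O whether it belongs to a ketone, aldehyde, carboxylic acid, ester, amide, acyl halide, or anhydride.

10

OHC: aldehyde, 1 C=O (running total 1).
CH(COOCH3): ester, 1 C=O (running total 2).
CH(NHCOCH3): amide, 1 C=O (running total 3).
CH(CONH2): amide, 1 C=O (running total 4).
CH(OCOCH3): ester, 1 C=O (running total 5).
CH(COOCH3): ester, 1 C=O (running total 6).
CH(COOCH3): ester, 1 C=O (running total 7).
CH(COOCH3): ester, 1 C=O (running total 8).
CH(OCOCH3): ester, 1 C=O (running total 9).
CONH2: amide, 1 C=O (running total 10).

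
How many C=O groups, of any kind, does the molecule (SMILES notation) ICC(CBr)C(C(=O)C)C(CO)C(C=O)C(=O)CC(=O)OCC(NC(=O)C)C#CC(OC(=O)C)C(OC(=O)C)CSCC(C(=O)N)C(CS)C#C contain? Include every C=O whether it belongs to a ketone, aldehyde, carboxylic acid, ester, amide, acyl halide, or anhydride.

8

CH(COCH3): ketone, 1 C=O (running total 1).
CH(CHO): aldehyde, 1 C=O (running total 2).
CO: ketone, 1 C=O (running total 3).
CH2COOCH2: ester, 1 C=O (running total 4).
CH(NHCOCH3): amide, 1 C=O (running total 5).
CH(OCOCH3): ester, 1 C=O (running total 6).
CH(OCOCH3): ester, 1 C=O (running total 7).
CH(CONH2): amide, 1 C=O (running total 8).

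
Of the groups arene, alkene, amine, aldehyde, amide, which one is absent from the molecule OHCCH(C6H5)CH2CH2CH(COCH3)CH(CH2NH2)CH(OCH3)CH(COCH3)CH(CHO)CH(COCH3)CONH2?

aldehyde: present (OHC — terminal –CHO: carbonyl C bonded to H and C → aldehyde).
arene: present (CH(C6H5) — pendant –C6H5: benzene ring → arene).
amine: present (CH(CH2NH2) — pendant –CH2NH2: N on sp³ C, no adjacent C=O → amine).
amide: present (CONH2 — –C(=O)NH2: carbonyl C bonded to C and to N → amide (the N is not a separate amine)).
alkene: absent. In CH(C6H5), the C=C units are part of an aromatic ring, which is an arene, not an isolated alkene.

alkene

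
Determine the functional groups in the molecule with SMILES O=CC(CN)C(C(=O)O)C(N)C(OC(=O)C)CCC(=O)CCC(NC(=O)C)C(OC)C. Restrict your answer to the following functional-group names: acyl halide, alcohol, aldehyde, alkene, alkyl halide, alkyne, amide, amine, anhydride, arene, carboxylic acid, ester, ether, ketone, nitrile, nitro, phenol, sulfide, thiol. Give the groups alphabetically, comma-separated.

aldehyde, amide, amine, carboxylic acid, ester, ether, ketone

terminal –CHO: carbonyl C bonded to H and C → aldehyde.
pendant –CH2NH2: N on sp³ C, no adjacent C=O → amine.
pendant –COOH: carbonyl C bonded to C and –OH → carboxylic acid.
–NH2 on an sp³ carbon with no adjacent C=O → amine.
pendant –OC(=O)CH3: an acyloxy group → ester.
–C(=O)– with carbon on both sides → ketone.
pendant –NHC(=O)CH3: N bonded to a carbonyl → amide (not amine).
pendant –OCH3: C–O–C with sp³ C, no adjacent C=O → ether.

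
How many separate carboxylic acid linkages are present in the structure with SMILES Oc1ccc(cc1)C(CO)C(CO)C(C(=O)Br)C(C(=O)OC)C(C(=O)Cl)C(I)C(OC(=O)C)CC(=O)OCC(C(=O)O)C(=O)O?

Taking each segment in turn:
  HOC6H4: –OH attached directly to an aromatic ring → phenol (not alcohol); the ring itself is an arene.
  CH(CH2OH): pendant –CH2OH on an sp³ backbone C → alcohol.
  CH(CH2OH): pendant –CH2OH on an sp³ backbone C → alcohol.
  CH(COBr): pendant –C(=O)X: carbonyl C bonded to C and halogen → acyl halide.
  CH(COOCH3): pendant –COOCH3: carbonyl C bonded to C and –OCH3 → ester.
  CH(COCl): pendant –C(=O)X: carbonyl C bonded to C and halogen → acyl halide.
  CH(I): halogen on an sp³ carbon → alkyl halide.
  CH(OCOCH3): pendant –OC(=O)CH3: an acyloxy group → ester.
  CH2COOCH2: –C(=O)–O–C with C on the carbonyl side → ester.
  CH(COOH): pendant –COOH: carbonyl C bonded to C and –OH → carboxylic acid.
  COOH: –COOH: carbonyl C bonded to –OH and C → carboxylic acid (the –OH is not a separate alcohol).
Carboxylic acid appears at: CH(COOH), COOH → 2.

2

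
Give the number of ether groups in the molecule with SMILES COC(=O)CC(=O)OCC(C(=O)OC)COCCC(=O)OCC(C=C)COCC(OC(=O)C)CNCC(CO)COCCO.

3

CH3O–C(=O)–: carbonyl C bonded to C and to –OCH3 → ester (not ketone + ether).
–C(=O)–O–C with C on the carbonyl side → ester.
pendant –COOCH3: carbonyl C bonded to C and –OCH3 → ester.
C–O–C with sp³ carbons on both sides and no adjacent C=O → ether.
–C(=O)–O–C with C on the carbonyl side → ester.
pendant –CH=CH2: C=C double bond → alkene.
C–O–C with sp³ carbons on both sides and no adjacent C=O → ether.
pendant –OC(=O)CH3: an acyloxy group → ester.
C–N–C with sp³ carbons and no adjacent C=O → amine (secondary).
pendant –CH2OH on an sp³ backbone C → alcohol.
C–O–C with sp³ carbons on both sides and no adjacent C=O → ether.
–OH on an sp³ carbon → alcohol.
Ether appears at: CH2OCH2, CH2OCH2, CH2OCH2 → 3.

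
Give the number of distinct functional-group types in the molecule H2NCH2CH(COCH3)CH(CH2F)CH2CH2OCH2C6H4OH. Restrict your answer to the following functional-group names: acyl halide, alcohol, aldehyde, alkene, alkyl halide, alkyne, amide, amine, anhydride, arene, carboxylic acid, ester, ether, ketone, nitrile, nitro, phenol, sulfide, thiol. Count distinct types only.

Reading the structure from left to right:
  H2NCH2: –NH2 on an sp³ carbon with no adjacent C=O → amine.
  CH(COCH3): pendant –COCH3: carbonyl C bonded to two carbons → ketone.
  CH(CH2F): pendant –CH2X: halogen on sp³ carbon → alkyl halide.
  CH2OCH2: C–O–C with sp³ carbons on both sides and no adjacent C=O → ether.
  C6H4OH: –OH attached directly to an aromatic ring → phenol (not alcohol); the ring itself is an arene.
Distinct types present: alkyl halide, amine, arene, ether, ketone, phenol.

6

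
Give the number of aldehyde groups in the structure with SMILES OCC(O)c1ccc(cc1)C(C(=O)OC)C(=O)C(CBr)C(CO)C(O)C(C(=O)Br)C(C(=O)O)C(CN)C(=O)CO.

Working along the chain:
  HOCH2: HO– on an sp³ carbon → alcohol.
  CH(OH): –OH on an sp³ carbon → alcohol (secondary).
  C6H4: para-disubstituted benzene ring → arene.
  CH(COOCH3): pendant –COOCH3: carbonyl C bonded to C and –OCH3 → ester.
  CO: –C(=O)– with carbon on both sides → ketone.
  CH(CH2Br): pendant –CH2X: halogen on sp³ carbon → alkyl halide.
  CH(CH2OH): pendant –CH2OH on an sp³ backbone C → alcohol.
  CH(OH): –OH on an sp³ carbon → alcohol (secondary).
  CH(COBr): pendant –C(=O)X: carbonyl C bonded to C and halogen → acyl halide.
  CH(COOH): pendant –COOH: carbonyl C bonded to C and –OH → carboxylic acid.
  CH(CH2NH2): pendant –CH2NH2: N on sp³ C, no adjacent C=O → amine.
  CO: –C(=O)– with carbon on both sides → ketone.
  CH2OH: –OH on an sp³ carbon → alcohol.
No segment is a aldehyde: CH(COOCH3) is ester, not aldehyde; CO is ketone, not aldehyde; CH(COBr) is acyl halide, not aldehyde. → 0.

0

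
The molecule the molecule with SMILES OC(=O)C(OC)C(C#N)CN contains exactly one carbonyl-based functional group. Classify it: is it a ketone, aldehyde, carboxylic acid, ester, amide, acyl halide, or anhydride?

The carbonyl is in the HOOC segment: –COOH: carbonyl C bonded to –OH and C → carboxylic acid (the –OH is not a separate alcohol).

carboxylic acid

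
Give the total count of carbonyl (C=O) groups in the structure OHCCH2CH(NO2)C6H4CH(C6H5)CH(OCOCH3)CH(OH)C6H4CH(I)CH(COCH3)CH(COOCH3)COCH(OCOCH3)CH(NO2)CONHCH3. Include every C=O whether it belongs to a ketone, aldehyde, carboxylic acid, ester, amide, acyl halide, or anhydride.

OHC: aldehyde, 1 C=O (running total 1).
CH(OCOCH3): ester, 1 C=O (running total 2).
CH(COCH3): ketone, 1 C=O (running total 3).
CH(COOCH3): ester, 1 C=O (running total 4).
CO: ketone, 1 C=O (running total 5).
CH(OCOCH3): ester, 1 C=O (running total 6).
CONHCH3: amide, 1 C=O (running total 7).

7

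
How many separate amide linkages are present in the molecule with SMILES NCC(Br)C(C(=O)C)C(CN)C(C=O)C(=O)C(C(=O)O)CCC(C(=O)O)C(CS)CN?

Working along the chain:
  H2NCH2: –NH2 on an sp³ carbon with no adjacent C=O → amine.
  CH(Br): halogen on an sp³ carbon → alkyl halide.
  CH(COCH3): pendant –COCH3: carbonyl C bonded to two carbons → ketone.
  CH(CH2NH2): pendant –CH2NH2: N on sp³ C, no adjacent C=O → amine.
  CH(CHO): pendant –CHO: carbonyl C bonded to C and H → aldehyde.
  CO: –C(=O)– with carbon on both sides → ketone.
  CH(COOH): pendant –COOH: carbonyl C bonded to C and –OH → carboxylic acid.
  CH(COOH): pendant –COOH: carbonyl C bonded to C and –OH → carboxylic acid.
  CH(CH2SH): pendant –CH2SH → thiol.
  CH2NH2: –NH2 on an sp³ carbon with no adjacent C=O → amine.
No segment is a amide: H2NCH2 is amine, not amide; CH(CH2NH2) is amine, not amide; CH2NH2 is amine, not amide. → 0.

0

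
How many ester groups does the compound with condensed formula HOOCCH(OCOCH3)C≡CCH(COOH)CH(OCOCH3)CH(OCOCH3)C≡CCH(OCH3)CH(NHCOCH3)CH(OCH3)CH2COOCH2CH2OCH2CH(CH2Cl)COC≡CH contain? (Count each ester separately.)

4

Taking each segment in turn:
  HOOC: –COOH: carbonyl C bonded to –OH and C → carboxylic acid (the –OH is not a separate alcohol).
  CH(OCOCH3): pendant –OC(=O)CH3: an acyloxy group → ester.
  C≡C: C≡C triple bond → alkyne.
  CH(COOH): pendant –COOH: carbonyl C bonded to C and –OH → carboxylic acid.
  CH(OCOCH3): pendant –OC(=O)CH3: an acyloxy group → ester.
  CH(OCOCH3): pendant –OC(=O)CH3: an acyloxy group → ester.
  C≡C: C≡C triple bond → alkyne.
  CH(OCH3): pendant –OCH3: C–O–C with sp³ C, no adjacent C=O → ether.
  CH(NHCOCH3): pendant –NHC(=O)CH3: N bonded to a carbonyl → amide (not amine).
  CH(OCH3): pendant –OCH3: C–O–C with sp³ C, no adjacent C=O → ether.
  CH2COOCH2: –C(=O)–O–C with C on the carbonyl side → ester.
  CH2OCH2: C–O–C with sp³ carbons on both sides and no adjacent C=O → ether.
  CH(CH2Cl): pendant –CH2X: halogen on sp³ carbon → alkyl halide.
  CO: –C(=O)– with carbon on both sides → ketone.
  C≡CH: C≡C triple bond → alkyne.
Ester appears at: CH(OCOCH3), CH(OCOCH3), CH(OCOCH3), CH2COOCH2 → 4.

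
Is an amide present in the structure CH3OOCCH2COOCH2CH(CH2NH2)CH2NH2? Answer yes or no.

CH3O–C(=O)–: carbonyl C bonded to C and to –OCH3 → ester (not ketone + ether).
–C(=O)–O–C with C on the carbonyl side → ester.
pendant –CH2NH2: N on sp³ C, no adjacent C=O → amine.
–NH2 on an sp³ carbon with no adjacent C=O → amine.
The groups actually present are: amine, ester.

no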